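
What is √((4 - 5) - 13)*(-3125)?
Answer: -3125*I*√14 ≈ -11693.0*I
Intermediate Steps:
√((4 - 5) - 13)*(-3125) = √(-1 - 13)*(-3125) = √(-14)*(-3125) = (I*√14)*(-3125) = -3125*I*√14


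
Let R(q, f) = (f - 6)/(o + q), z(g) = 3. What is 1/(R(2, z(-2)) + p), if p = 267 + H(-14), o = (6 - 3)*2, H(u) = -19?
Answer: 8/1981 ≈ 0.0040384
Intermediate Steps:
o = 6 (o = 3*2 = 6)
R(q, f) = (-6 + f)/(6 + q) (R(q, f) = (f - 6)/(6 + q) = (-6 + f)/(6 + q))
p = 248 (p = 267 - 19 = 248)
1/(R(2, z(-2)) + p) = 1/((-6 + 3)/(6 + 2) + 248) = 1/(-3/8 + 248) = 1/(1981/8) = 8/1981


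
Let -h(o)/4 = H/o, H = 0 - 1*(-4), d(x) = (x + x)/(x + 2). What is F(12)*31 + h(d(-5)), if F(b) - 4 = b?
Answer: 2456/5 ≈ 491.20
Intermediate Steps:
d(x) = 2*x/(2 + x) (d(x) = (2*x)/(2 + x) = 2*x/(2 + x))
H = 4 (H = 0 + 4 = 4)
F(b) = 4 + b
h(o) = -16/o
F(12)*31 + h(d(-5)) = (4 + 12)*31 - 16/(2*(-5)/(2 - 5)) = 16*31 - 16/(2*(-5)/(-3)) = 496 - 16/(2*(-5)*(-⅓)) = 496 - 16/10/3 = 496 - 16*3/10 = 496 - 24/5 = 2456/5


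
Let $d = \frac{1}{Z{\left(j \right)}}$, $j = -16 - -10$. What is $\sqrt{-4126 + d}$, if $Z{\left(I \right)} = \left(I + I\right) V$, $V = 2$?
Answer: $\frac{5 i \sqrt{23766}}{12} \approx 64.234 i$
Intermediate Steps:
$j = -6$ ($j = -16 + 10 = -6$)
$Z{\left(I \right)} = 4 I$ ($Z{\left(I \right)} = \left(I + I\right) 2 = 2 I 2 = 4 I$)
$d = - \frac{1}{24}$ ($d = \frac{1}{4 \left(-6\right)} = \frac{1}{-24} = - \frac{1}{24} \approx -0.041667$)
$\sqrt{-4126 + d} = \sqrt{-4126 - \frac{1}{24}} = \sqrt{- \frac{99025}{24}} = \frac{5 i \sqrt{23766}}{12}$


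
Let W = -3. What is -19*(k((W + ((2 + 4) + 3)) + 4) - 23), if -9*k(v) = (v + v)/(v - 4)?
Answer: 11989/27 ≈ 444.04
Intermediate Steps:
k(v) = -2*v/(9*(-4 + v)) (k(v) = -(v + v)/(9*(v - 4)) = -2*v/(9*(-4 + v)))
-19*(k((W + ((2 + 4) + 3)) + 4) - 23) = -19*(-2*((-3 + ((2 + 4) + 3)) + 4)/(-36 + 9*((-3 + ((2 + 4) + 3)) + 4)) - 23) = -19*(-2*((-3 + (6 + 3)) + 4)/(-36 + 9*((-3 + (6 + 3)) + 4)) - 23) = -19*(-2*((-3 + 9) + 4)/(-36 + 9*((-3 + 9) + 4)) - 23) = -19*(-2*(6 + 4)/(-36 + 9*(6 + 4)) - 23) = -19*(-2*10/(-36 + 9*10) - 23) = -19*(-2*10/(-36 + 90) - 23) = -19*(-2*10/54 - 23) = -19*(-2*10*1/54 - 23) = -19*(-10/27 - 23) = -19*(-631/27) = 11989/27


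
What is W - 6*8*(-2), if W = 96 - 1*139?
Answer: 53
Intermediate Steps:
W = -43 (W = 96 - 139 = -43)
W - 6*8*(-2) = -43 - 6*8*(-2) = -43 - 48*(-2) = -43 - 1*(-96) = -43 + 96 = 53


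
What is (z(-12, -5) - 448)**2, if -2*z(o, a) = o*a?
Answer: 228484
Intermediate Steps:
z(o, a) = -a*o/2 (z(o, a) = -o*a/2 = -a*o/2)
(z(-12, -5) - 448)**2 = (-1/2*(-5)*(-12) - 448)**2 = (-30 - 448)**2 = (-478)**2 = 228484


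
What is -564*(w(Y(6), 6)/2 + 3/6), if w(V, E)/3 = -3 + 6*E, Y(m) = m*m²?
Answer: -28200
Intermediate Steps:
Y(m) = m³
w(V, E) = -9 + 18*E (w(V, E) = 3*(-3 + 6*E) = -9 + 18*E)
-564*(w(Y(6), 6)/2 + 3/6) = -564*((-9 + 18*6)/2 + 3/6) = -564*((-9 + 108)*(½) + 3*(⅙)) = -564*(99*(½) + ½) = -564*(99/2 + ½) = -564*50 = -28200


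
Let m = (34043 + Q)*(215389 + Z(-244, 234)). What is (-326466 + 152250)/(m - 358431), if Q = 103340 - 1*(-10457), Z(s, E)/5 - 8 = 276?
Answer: -58072/10684228043 ≈ -5.4353e-6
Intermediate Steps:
Z(s, E) = 1420 (Z(s, E) = 40 + 5*276 = 40 + 1380 = 1420)
Q = 113797 (Q = 103340 + 10457 = 113797)
m = 32053042560 (m = (34043 + 113797)*(215389 + 1420) = 147840*216809 = 32053042560)
(-326466 + 152250)/(m - 358431) = (-326466 + 152250)/(32053042560 - 358431) = -174216/32052684129 = -174216*1/32052684129 = -58072/10684228043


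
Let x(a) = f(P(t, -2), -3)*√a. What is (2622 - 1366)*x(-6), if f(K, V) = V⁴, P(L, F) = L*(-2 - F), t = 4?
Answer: 101736*I*√6 ≈ 2.492e+5*I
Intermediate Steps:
x(a) = 81*√a (x(a) = (-3)⁴*√a = 81*√a)
(2622 - 1366)*x(-6) = (2622 - 1366)*(81*√(-6)) = 1256*(81*(I*√6)) = 1256*(81*I*√6) = 101736*I*√6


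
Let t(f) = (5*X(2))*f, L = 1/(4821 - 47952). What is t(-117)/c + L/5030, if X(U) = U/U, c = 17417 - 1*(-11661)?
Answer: -31728788282/1577110246635 ≈ -0.020118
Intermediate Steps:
c = 29078 (c = 17417 + 11661 = 29078)
X(U) = 1
L = -1/43131 (L = 1/(-43131) = -1/43131 ≈ -2.3185e-5)
t(f) = 5*f (t(f) = (5*1)*f = 5*f)
t(-117)/c + L/5030 = (5*(-117))/29078 - 1/43131/5030 = -585*1/29078 - 1/43131*1/5030 = -585/29078 - 1/216948930 = -31728788282/1577110246635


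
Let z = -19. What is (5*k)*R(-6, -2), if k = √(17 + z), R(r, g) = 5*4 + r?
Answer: 70*I*√2 ≈ 98.995*I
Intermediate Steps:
R(r, g) = 20 + r
k = I*√2 (k = √(17 - 19) = √(-2) = I*√2 ≈ 1.4142*I)
(5*k)*R(-6, -2) = (5*(I*√2))*(20 - 6) = (5*I*√2)*14 = 70*I*√2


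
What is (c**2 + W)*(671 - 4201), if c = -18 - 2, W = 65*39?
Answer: -10360550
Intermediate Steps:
W = 2535
c = -20
(c**2 + W)*(671 - 4201) = ((-20)**2 + 2535)*(671 - 4201) = (400 + 2535)*(-3530) = 2935*(-3530) = -10360550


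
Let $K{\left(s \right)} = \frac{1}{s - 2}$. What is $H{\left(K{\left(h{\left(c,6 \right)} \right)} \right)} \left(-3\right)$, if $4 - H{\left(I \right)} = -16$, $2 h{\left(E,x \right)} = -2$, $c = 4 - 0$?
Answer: $-60$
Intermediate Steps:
$c = 4$ ($c = 4 + 0 = 4$)
$h{\left(E,x \right)} = -1$ ($h{\left(E,x \right)} = \frac{1}{2} \left(-2\right) = -1$)
$K{\left(s \right)} = \frac{1}{-2 + s}$
$H{\left(I \right)} = 20$ ($H{\left(I \right)} = 4 - -16 = 4 + 16 = 20$)
$H{\left(K{\left(h{\left(c,6 \right)} \right)} \right)} \left(-3\right) = 20 \left(-3\right) = -60$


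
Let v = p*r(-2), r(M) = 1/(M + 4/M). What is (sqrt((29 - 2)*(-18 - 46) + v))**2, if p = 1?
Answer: -6913/4 ≈ -1728.3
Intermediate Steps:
v = -1/4 (v = 1*(-2/(4 + (-2)**2)) = 1*(-2/(4 + 4)) = 1*(-2/8) = 1*(-2*1/8) = 1*(-1/4) = -1/4 ≈ -0.25000)
(sqrt((29 - 2)*(-18 - 46) + v))**2 = (sqrt((29 - 2)*(-18 - 46) - 1/4))**2 = (sqrt(27*(-64) - 1/4))**2 = (sqrt(-1728 - 1/4))**2 = (sqrt(-6913/4))**2 = (I*sqrt(6913)/2)**2 = -6913/4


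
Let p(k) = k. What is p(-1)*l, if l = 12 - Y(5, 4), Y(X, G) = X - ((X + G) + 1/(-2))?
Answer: -31/2 ≈ -15.500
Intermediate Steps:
Y(X, G) = 1/2 - G (Y(X, G) = X - ((G + X) - 1/2) = X - (-1/2 + G + X) = X + (1/2 - G - X) = 1/2 - G)
l = 31/2 (l = 12 - (1/2 - 1*4) = 12 - (1/2 - 4) = 12 - 1*(-7/2) = 12 + 7/2 = 31/2 ≈ 15.500)
p(-1)*l = -1*31/2 = -31/2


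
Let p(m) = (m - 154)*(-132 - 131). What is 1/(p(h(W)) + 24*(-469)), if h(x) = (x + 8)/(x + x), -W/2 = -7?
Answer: 14/406551 ≈ 3.4436e-5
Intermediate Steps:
W = 14 (W = -2*(-7) = 14)
h(x) = (8 + x)/(2*x) (h(x) = (8 + x)/((2*x)) = (8 + x)*(1/(2*x)) = (8 + x)/(2*x))
p(m) = 40502 - 263*m (p(m) = (-154 + m)*(-263) = 40502 - 263*m)
1/(p(h(W)) + 24*(-469)) = 1/((40502 - 263*(8 + 14)/(2*14)) + 24*(-469)) = 1/((40502 - 263*22/(2*14)) - 11256) = 1/((40502 - 263*11/14) - 11256) = 1/((40502 - 2893/14) - 11256) = 1/(564135/14 - 11256) = 1/(406551/14) = 14/406551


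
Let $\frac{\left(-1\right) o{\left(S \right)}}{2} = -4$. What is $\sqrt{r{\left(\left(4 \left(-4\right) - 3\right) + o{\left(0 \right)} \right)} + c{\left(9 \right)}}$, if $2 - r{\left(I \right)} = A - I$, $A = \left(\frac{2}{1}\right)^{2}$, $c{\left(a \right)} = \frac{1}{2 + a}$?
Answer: $\frac{i \sqrt{1562}}{11} \approx 3.5929 i$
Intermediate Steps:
$o{\left(S \right)} = 8$ ($o{\left(S \right)} = \left(-2\right) \left(-4\right) = 8$)
$A = 4$ ($A = \left(2 \cdot 1\right)^{2} = 2^{2} = 4$)
$r{\left(I \right)} = -2 + I$ ($r{\left(I \right)} = 2 - \left(4 - I\right) = 2 + \left(-4 + I\right) = -2 + I$)
$\sqrt{r{\left(\left(4 \left(-4\right) - 3\right) + o{\left(0 \right)} \right)} + c{\left(9 \right)}} = \sqrt{\left(-2 + \left(\left(4 \left(-4\right) - 3\right) + 8\right)\right) + \frac{1}{2 + 9}} = \sqrt{\left(-2 + \left(\left(-16 - 3\right) + 8\right)\right) + \frac{1}{11}} = \sqrt{\left(-2 + \left(-19 + 8\right)\right) + \frac{1}{11}} = \sqrt{\left(-2 - 11\right) + \frac{1}{11}} = \sqrt{-13 + \frac{1}{11}} = \sqrt{- \frac{142}{11}} = \frac{i \sqrt{1562}}{11}$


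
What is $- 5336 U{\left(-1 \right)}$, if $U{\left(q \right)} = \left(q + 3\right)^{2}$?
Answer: $-21344$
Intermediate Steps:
$U{\left(q \right)} = \left(3 + q\right)^{2}$
$- 5336 U{\left(-1 \right)} = - 5336 \left(3 - 1\right)^{2} = - 5336 \cdot 2^{2} = \left(-5336\right) 4 = -21344$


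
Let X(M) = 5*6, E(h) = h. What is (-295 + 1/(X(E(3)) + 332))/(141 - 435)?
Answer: 106789/106428 ≈ 1.0034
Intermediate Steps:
X(M) = 30
(-295 + 1/(X(E(3)) + 332))/(141 - 435) = (-295 + 1/(30 + 332))/(141 - 435) = (-295 + 1/362)/(-294) = (-295 + 1/362)*(-1/294) = -106789/362*(-1/294) = 106789/106428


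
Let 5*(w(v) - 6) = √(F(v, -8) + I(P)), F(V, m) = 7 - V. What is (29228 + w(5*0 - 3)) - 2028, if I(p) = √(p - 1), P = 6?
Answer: 27206 + √(10 + √5)/5 ≈ 27207.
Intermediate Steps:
I(p) = √(-1 + p)
w(v) = 6 + √(7 + √5 - v)/5 (w(v) = 6 + √((7 - v) + √(-1 + 6))/5 = 6 + √((7 - v) + √5)/5 = 6 + √(7 + √5 - v)/5)
(29228 + w(5*0 - 3)) - 2028 = (29228 + (6 + √(7 + √5 - (5*0 - 3))/5)) - 2028 = (29228 + (6 + √(7 + √5 - (0 - 3))/5)) - 2028 = (29228 + (6 + √(7 + √5 - 1*(-3))/5)) - 2028 = (29228 + (6 + √(7 + √5 + 3)/5)) - 2028 = (29228 + (6 + √(10 + √5)/5)) - 2028 = (29234 + √(10 + √5)/5) - 2028 = 27206 + √(10 + √5)/5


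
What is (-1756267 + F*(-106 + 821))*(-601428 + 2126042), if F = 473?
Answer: -2162012424208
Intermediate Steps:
(-1756267 + F*(-106 + 821))*(-601428 + 2126042) = (-1756267 + 473*(-106 + 821))*(-601428 + 2126042) = (-1756267 + 473*715)*1524614 = (-1756267 + 338195)*1524614 = -1418072*1524614 = -2162012424208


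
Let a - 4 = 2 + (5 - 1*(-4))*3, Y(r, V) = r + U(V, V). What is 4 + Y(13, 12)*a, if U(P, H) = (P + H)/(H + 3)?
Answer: 2429/5 ≈ 485.80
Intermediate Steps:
U(P, H) = (H + P)/(3 + H)
Y(r, V) = r + 2*V/(3 + V) (Y(r, V) = r + (V + V)/(3 + V) = r + (2*V)/(3 + V) = r + 2*V/(3 + V))
a = 33 (a = 4 + (2 + (5 - 1*(-4))*3) = 4 + (2 + (5 + 4)*3) = 4 + (2 + 9*3) = 4 + (2 + 27) = 4 + 29 = 33)
4 + Y(13, 12)*a = 4 + ((2*12 + 13*(3 + 12))/(3 + 12))*33 = 4 + ((24 + 13*15)/15)*33 = 4 + ((24 + 195)/15)*33 = 4 + ((1/15)*219)*33 = 4 + (73/5)*33 = 4 + 2409/5 = 2429/5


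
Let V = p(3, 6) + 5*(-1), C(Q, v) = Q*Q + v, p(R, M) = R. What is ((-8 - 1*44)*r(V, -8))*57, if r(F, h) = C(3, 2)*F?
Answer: 65208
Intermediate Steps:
C(Q, v) = v + Q² (C(Q, v) = Q² + v = v + Q²)
V = -2 (V = 3 + 5*(-1) = 3 - 5 = -2)
r(F, h) = 11*F (r(F, h) = (2 + 3²)*F = (2 + 9)*F = 11*F)
((-8 - 1*44)*r(V, -8))*57 = ((-8 - 1*44)*(11*(-2)))*57 = ((-8 - 44)*(-22))*57 = -52*(-22)*57 = 1144*57 = 65208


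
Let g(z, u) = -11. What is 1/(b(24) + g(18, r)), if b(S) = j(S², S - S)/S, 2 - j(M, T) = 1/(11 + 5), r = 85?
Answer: -384/4193 ≈ -0.091581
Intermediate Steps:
j(M, T) = 31/16 (j(M, T) = 2 - 1/(11 + 5) = 2 - 1/16 = 31/16)
b(S) = 31/(16*S)
1/(b(24) + g(18, r)) = 1/((31/16)/24 - 11) = 1/((31/16)*(1/24) - 11) = 1/(31/384 - 11) = 1/(-4193/384) = -384/4193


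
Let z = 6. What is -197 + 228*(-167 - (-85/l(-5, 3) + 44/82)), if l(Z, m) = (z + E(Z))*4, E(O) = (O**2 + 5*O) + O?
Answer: -1375564/41 ≈ -33550.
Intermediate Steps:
E(O) = O**2 + 6*O
l(Z, m) = 24 + 4*Z*(6 + Z) (l(Z, m) = (6 + Z*(6 + Z))*4 = 24 + 4*Z*(6 + Z))
-197 + 228*(-167 - (-85/l(-5, 3) + 44/82)) = -197 + 228*(-167 - (-85/(24 + 4*(-5)*(6 - 5)) + 44/82)) = -197 + 228*(-167 - (-85/(24 + 4*(-5)*1) + 44*(1/82))) = -197 + 228*(-167 - (-85/(24 - 20) + 22/41)) = -197 + 228*(-167 - (-85/4 + 22/41)) = -197 + 228*(-167 - 1*(-3397/164)) = -197 + 228*(-167 + 3397/164) = -197 + 228*(-23991/164) = -197 - 1367487/41 = -1375564/41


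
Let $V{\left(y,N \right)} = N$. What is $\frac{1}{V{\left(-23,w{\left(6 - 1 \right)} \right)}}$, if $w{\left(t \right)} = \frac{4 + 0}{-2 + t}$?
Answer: $\frac{3}{4} \approx 0.75$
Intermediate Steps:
$w{\left(t \right)} = \frac{4}{-2 + t}$
$\frac{1}{V{\left(-23,w{\left(6 - 1 \right)} \right)}} = \frac{1}{4 \frac{1}{-2 + \left(6 - 1\right)}} = \frac{1}{4 \frac{1}{-2 + 5}} = \frac{1}{4 \cdot \frac{1}{3}} = \frac{1}{\frac{4}{3}} = \frac{3}{4}$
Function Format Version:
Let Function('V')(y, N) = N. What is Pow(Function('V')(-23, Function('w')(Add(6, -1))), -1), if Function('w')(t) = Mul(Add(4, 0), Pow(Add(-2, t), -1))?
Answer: Rational(3, 4) ≈ 0.75000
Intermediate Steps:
Function('w')(t) = Mul(4, Pow(Add(-2, t), -1))
Pow(Function('V')(-23, Function('w')(Add(6, -1))), -1) = Pow(Mul(4, Pow(Add(-2, Add(6, -1)), -1)), -1) = Pow(Mul(4, Pow(Add(-2, 5), -1)), -1) = Pow(Mul(4, Pow(3, -1)), -1) = Pow(Mul(4, Rational(1, 3)), -1) = Pow(Rational(4, 3), -1) = Rational(3, 4)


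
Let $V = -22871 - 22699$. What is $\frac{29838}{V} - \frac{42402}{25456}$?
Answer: $- \frac{6062647}{2612680} \approx -2.3205$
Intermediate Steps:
$V = -45570$
$\frac{29838}{V} - \frac{42402}{25456} = \frac{29838}{-45570} - \frac{42402}{25456} = 29838 \left(- \frac{1}{45570}\right) - \frac{573}{344} = - \frac{4973}{7595} - \frac{573}{344} = - \frac{6062647}{2612680}$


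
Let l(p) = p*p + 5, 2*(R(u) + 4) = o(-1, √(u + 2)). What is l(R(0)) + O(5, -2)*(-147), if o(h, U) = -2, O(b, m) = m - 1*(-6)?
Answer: -558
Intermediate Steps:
O(b, m) = 6 + m (O(b, m) = m + 6 = 6 + m)
R(u) = -5 (R(u) = -4 + (½)*(-2) = -4 - 1 = -5)
l(p) = 5 + p² (l(p) = p² + 5 = 5 + p²)
l(R(0)) + O(5, -2)*(-147) = (5 + (-5)²) + (6 - 2)*(-147) = (5 + 25) + 4*(-147) = 30 - 588 = -558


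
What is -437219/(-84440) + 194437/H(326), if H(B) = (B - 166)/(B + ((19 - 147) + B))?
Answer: 13442559909/21110 ≈ 6.3679e+5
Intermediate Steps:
H(B) = (-166 + B)/(-128 + 2*B) (H(B) = (-166 + B)/(B + (-128 + B)) = (-166 + B)/(-128 + 2*B))
-437219/(-84440) + 194437/H(326) = -437219/(-84440) + 194437/(((-166 + 326)/(2*(-64 + 326)))) = -437219*(-1/84440) + 194437/(((1/2)*160/262)) = 437219/84440 + 194437/(((1/2)*(1/262)*160)) = 437219/84440 + 194437/(40/131) = 437219/84440 + 194437*(131/40) = 437219/84440 + 25471247/40 = 13442559909/21110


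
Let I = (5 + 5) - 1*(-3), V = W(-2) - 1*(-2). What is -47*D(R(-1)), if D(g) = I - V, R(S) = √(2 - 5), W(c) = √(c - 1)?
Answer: -517 + 47*I*√3 ≈ -517.0 + 81.406*I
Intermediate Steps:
W(c) = √(-1 + c)
R(S) = I*√3 (R(S) = √(-3) = I*√3)
V = 2 + I*√3 (V = √(-1 - 2) - 1*(-2) = √(-3) + 2 = I*√3 + 2 = 2 + I*√3 ≈ 2.0 + 1.732*I)
I = 13 (I = 10 + 3 = 13)
D(g) = 11 - I*√3 (D(g) = 13 - (2 + I*√3) = 13 + (-2 - I*√3) = 11 - I*√3)
-47*D(R(-1)) = -47*(11 - I*√3) = -517 + 47*I*√3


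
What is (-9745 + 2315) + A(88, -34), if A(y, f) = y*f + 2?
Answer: -10420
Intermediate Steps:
A(y, f) = 2 + f*y (A(y, f) = f*y + 2 = 2 + f*y)
(-9745 + 2315) + A(88, -34) = (-9745 + 2315) + (2 - 34*88) = -7430 + (2 - 2992) = -7430 - 2990 = -10420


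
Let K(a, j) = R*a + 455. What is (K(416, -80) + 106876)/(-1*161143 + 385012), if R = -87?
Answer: 23713/74623 ≈ 0.31777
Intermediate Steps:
K(a, j) = 455 - 87*a (K(a, j) = -87*a + 455 = 455 - 87*a)
(K(416, -80) + 106876)/(-1*161143 + 385012) = ((455 - 87*416) + 106876)/(-1*161143 + 385012) = ((455 - 36192) + 106876)/(-161143 + 385012) = (-35737 + 106876)/223869 = 71139*(1/223869) = 23713/74623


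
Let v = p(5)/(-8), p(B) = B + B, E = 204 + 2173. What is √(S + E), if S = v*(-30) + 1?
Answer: √9662/2 ≈ 49.148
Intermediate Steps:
E = 2377
p(B) = 2*B
v = -5/4 (v = (2*5)/(-8) = 10*(-⅛) = -5/4 ≈ -1.2500)
S = 77/2 (S = -5/4*(-30) + 1 = 75/2 + 1 = 77/2 ≈ 38.500)
√(S + E) = √(77/2 + 2377) = √(4831/2) = √9662/2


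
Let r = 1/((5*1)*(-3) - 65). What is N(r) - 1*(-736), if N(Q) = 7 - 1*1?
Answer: 742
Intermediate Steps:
r = -1/80 (r = 1/(5*(-3) - 65) = 1/(-15 - 65) = 1/(-80) = -1/80 ≈ -0.012500)
N(Q) = 6 (N(Q) = 7 - 1 = 6)
N(r) - 1*(-736) = 6 - 1*(-736) = 6 + 736 = 742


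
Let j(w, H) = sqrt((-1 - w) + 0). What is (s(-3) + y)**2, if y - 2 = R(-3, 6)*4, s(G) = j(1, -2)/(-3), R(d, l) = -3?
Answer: (30 + I*sqrt(2))**2/9 ≈ 99.778 + 9.4281*I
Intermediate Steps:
j(w, H) = sqrt(-1 - w)
s(G) = -I*sqrt(2)/3 (s(G) = sqrt(-1 - 1*1)/(-3) = sqrt(-1 - 1)*(-1/3) = sqrt(-2)*(-1/3) = (I*sqrt(2))*(-1/3) = -I*sqrt(2)/3)
y = -10 (y = 2 - 3*4 = 2 - 12 = -10)
(s(-3) + y)**2 = (-I*sqrt(2)/3 - 10)**2 = (-10 - I*sqrt(2)/3)**2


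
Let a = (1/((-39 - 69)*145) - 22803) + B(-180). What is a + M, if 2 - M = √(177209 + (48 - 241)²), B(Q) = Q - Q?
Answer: -357063661/15660 - √214458 ≈ -23264.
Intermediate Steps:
B(Q) = 0
a = -357094981/15660 (a = (1/((-39 - 69)*145) - 22803) + 0 = (1/(-108*145) - 22803) + 0 = (1/(-15660) - 22803) + 0 = (-1/15660 - 22803) + 0 = -357094981/15660 + 0 = -357094981/15660 ≈ -22803.)
M = 2 - √214458 (M = 2 - √(177209 + (48 - 241)²) = 2 - √(177209 + (-193)²) = 2 - √(177209 + 37249) = 2 - √214458 ≈ -461.10)
a + M = -357094981/15660 + (2 - √214458) = -357063661/15660 - √214458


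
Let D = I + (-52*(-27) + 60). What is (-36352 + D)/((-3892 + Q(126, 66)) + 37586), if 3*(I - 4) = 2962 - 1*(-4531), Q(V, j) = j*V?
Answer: -97159/126030 ≈ -0.77092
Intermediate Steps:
Q(V, j) = V*j
I = 7505/3 (I = 4 + (2962 - 1*(-4531))/3 = 4 + (2962 + 4531)/3 = 4 + (⅓)*7493 = 4 + 7493/3 = 7505/3 ≈ 2501.7)
D = 11897/3 (D = 7505/3 + (-52*(-27) + 60) = 7505/3 + (1404 + 60) = 7505/3 + 1464 = 11897/3 ≈ 3965.7)
(-36352 + D)/((-3892 + Q(126, 66)) + 37586) = (-36352 + 11897/3)/((-3892 + 126*66) + 37586) = -97159/(3*((-3892 + 8316) + 37586)) = -97159/(3*(4424 + 37586)) = -97159/3/42010 = -97159/3*1/42010 = -97159/126030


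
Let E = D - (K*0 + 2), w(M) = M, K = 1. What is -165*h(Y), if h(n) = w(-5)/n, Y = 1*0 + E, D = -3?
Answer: -165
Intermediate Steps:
E = -5 (E = -3 - (1*0 + 2) = -3 - (0 + 2) = -3 - 1*2 = -3 - 2 = -5)
Y = -5 (Y = 1*0 - 5 = 0 - 5 = -5)
h(n) = -5/n
-165*h(Y) = -(-825)/(-5) = -(-825)*(-1)/5 = -165*1 = -165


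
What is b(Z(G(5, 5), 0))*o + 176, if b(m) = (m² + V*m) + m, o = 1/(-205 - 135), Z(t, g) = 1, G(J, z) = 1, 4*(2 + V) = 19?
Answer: 239341/1360 ≈ 175.99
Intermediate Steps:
V = 11/4 (V = -2 + (¼)*19 = -2 + 19/4 = 11/4 ≈ 2.7500)
o = -1/340 (o = 1/(-340) = -1/340 ≈ -0.0029412)
b(m) = m² + 15*m/4 (b(m) = (m² + 11*m/4) + m = m² + 15*m/4)
b(Z(G(5, 5), 0))*o + 176 = ((¼)*1*(15 + 4*1))*(-1/340) + 176 = ((¼)*1*(15 + 4))*(-1/340) + 176 = ((¼)*1*19)*(-1/340) + 176 = (19/4)*(-1/340) + 176 = -19/1360 + 176 = 239341/1360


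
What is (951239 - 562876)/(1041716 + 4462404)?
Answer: 388363/5504120 ≈ 0.070559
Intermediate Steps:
(951239 - 562876)/(1041716 + 4462404) = 388363/5504120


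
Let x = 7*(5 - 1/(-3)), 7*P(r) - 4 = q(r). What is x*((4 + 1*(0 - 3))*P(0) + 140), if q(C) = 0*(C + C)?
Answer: 5248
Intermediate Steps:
q(C) = 0 (q(C) = 0*(2*C) = 0)
P(r) = 4/7 (P(r) = 4/7 + (⅐)*0 = 4/7 + 0 = 4/7)
x = 112/3 (x = 7*(5 - 1*(-⅓)) = 7*(5 + ⅓) = 7*(16/3) = 112/3 ≈ 37.333)
x*((4 + 1*(0 - 3))*P(0) + 140) = 112*((4 + 1*(0 - 3))*(4/7) + 140)/3 = 112*((4 + 1*(-3))*(4/7) + 140)/3 = 112*((4 - 3)*(4/7) + 140)/3 = 112*(1*(4/7) + 140)/3 = 112*(4/7 + 140)/3 = (112/3)*(984/7) = 5248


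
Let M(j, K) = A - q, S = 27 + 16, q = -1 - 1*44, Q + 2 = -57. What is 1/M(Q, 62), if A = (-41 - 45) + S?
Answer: 1/2 ≈ 0.50000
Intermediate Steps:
Q = -59 (Q = -2 - 57 = -59)
q = -45 (q = -1 - 44 = -45)
S = 43
A = -43 (A = (-41 - 45) + 43 = -86 + 43 = -43)
M(j, K) = 2 (M(j, K) = -43 - 1*(-45) = -43 + 45 = 2)
1/M(Q, 62) = 1/2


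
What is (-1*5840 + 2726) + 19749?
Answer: 16635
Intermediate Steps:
(-1*5840 + 2726) + 19749 = (-5840 + 2726) + 19749 = -3114 + 19749 = 16635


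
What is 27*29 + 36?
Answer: 819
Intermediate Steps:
27*29 + 36 = 783 + 36 = 819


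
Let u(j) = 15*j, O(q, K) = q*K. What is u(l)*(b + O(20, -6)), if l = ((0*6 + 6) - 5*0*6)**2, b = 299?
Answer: 96660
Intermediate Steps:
l = 36 (l = ((0 + 6) + 0*6)**2 = (6 + 0)**2 = 6**2 = 36)
O(q, K) = K*q
u(l)*(b + O(20, -6)) = (15*36)*(299 - 6*20) = 540*(299 - 120) = 540*179 = 96660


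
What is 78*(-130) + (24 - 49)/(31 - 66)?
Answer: -70975/7 ≈ -10139.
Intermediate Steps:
78*(-130) + (24 - 49)/(31 - 66) = -10140 - 25/(-35) = -10140 - 25*(-1/35) = -10140 + 5/7 = -70975/7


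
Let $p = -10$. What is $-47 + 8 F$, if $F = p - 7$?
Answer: $-183$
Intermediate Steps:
$F = -17$ ($F = -10 - 7 = -17$)
$-47 + 8 F = -47 + 8 \left(-17\right) = -47 - 136 = -183$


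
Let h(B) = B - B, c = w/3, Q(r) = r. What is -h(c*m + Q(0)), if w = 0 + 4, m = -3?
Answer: 0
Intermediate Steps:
w = 4
c = 4/3 ≈ 1.3333
h(B) = 0
-h(c*m + Q(0)) = -1*0 = 0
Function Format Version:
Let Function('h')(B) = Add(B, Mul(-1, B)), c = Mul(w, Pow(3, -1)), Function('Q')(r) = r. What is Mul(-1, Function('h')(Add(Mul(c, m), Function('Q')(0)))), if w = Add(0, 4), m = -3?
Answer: 0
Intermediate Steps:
w = 4
c = Rational(4, 3) (c = Mul(4, Pow(3, -1)) = Mul(4, Rational(1, 3)) = Rational(4, 3) ≈ 1.3333)
Function('h')(B) = 0
Mul(-1, Function('h')(Add(Mul(c, m), Function('Q')(0)))) = Mul(-1, 0) = 0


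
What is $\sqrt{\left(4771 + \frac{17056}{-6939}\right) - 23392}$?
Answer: $\frac{5 i \sqrt{3985396917}}{2313} \approx 136.47 i$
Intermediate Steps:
$\sqrt{\left(4771 + \frac{17056}{-6939}\right) - 23392} = \sqrt{\left(4771 + 17056 \left(- \frac{1}{6939}\right)\right) - 23392} = \sqrt{\left(4771 - \frac{17056}{6939}\right) - 23392} = \sqrt{\frac{33088913}{6939} - 23392} = \sqrt{- \frac{129228175}{6939}} = \frac{5 i \sqrt{3985396917}}{2313}$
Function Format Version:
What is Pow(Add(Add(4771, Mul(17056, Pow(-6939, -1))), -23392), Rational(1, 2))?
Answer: Mul(Rational(5, 2313), I, Pow(3985396917, Rational(1, 2))) ≈ Mul(136.47, I)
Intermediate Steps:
Pow(Add(Add(4771, Mul(17056, Pow(-6939, -1))), -23392), Rational(1, 2)) = Pow(Add(Add(4771, Mul(17056, Rational(-1, 6939))), -23392), Rational(1, 2)) = Pow(Add(Add(4771, Rational(-17056, 6939)), -23392), Rational(1, 2)) = Pow(Add(Rational(33088913, 6939), -23392), Rational(1, 2)) = Pow(Rational(-129228175, 6939), Rational(1, 2)) = Mul(Rational(5, 2313), I, Pow(3985396917, Rational(1, 2)))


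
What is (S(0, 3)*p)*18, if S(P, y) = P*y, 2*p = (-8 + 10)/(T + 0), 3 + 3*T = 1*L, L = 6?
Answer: 0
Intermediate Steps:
T = 1 (T = -1 + (1*6)/3 = -1 + (1/3)*6 = -1 + 2 = 1)
p = 1 (p = ((-8 + 10)/(1 + 0))/2 = (2/1)/2 = (2*1)/2 = (1/2)*2 = 1)
(S(0, 3)*p)*18 = ((0*3)*1)*18 = (0*1)*18 = 0*18 = 0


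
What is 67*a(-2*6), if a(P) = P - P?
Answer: 0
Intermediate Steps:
a(P) = 0
67*a(-2*6) = 67*0 = 0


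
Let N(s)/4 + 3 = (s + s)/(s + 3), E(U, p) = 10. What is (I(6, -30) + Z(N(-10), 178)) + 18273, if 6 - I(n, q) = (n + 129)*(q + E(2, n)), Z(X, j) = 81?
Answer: 21060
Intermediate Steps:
N(s) = -12 + 8*s/(3 + s) (N(s) = -12 + 4*((s + s)/(s + 3)) = -12 + 4*((2*s)/(3 + s)) = -12 + 4*(2*s/(3 + s)) = -12 + 8*s/(3 + s))
I(n, q) = 6 - (10 + q)*(129 + n) (I(n, q) = 6 - (n + 129)*(q + 10) = 6 - (129 + n)*(10 + q) = 6 - (10 + q)*(129 + n))
(I(6, -30) + Z(N(-10), 178)) + 18273 = ((-1284 - 129*(-30) - 10*6 - 1*6*(-30)) + 81) + 18273 = ((-1284 + 3870 - 60 + 180) + 81) + 18273 = (2706 + 81) + 18273 = 2787 + 18273 = 21060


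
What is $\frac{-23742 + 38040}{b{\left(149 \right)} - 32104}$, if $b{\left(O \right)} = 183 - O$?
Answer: $- \frac{2383}{5345} \approx -0.44584$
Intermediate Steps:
$\frac{-23742 + 38040}{b{\left(149 \right)} - 32104} = \frac{-23742 + 38040}{\left(183 - 149\right) - 32104} = \frac{14298}{\left(183 - 149\right) - 32104} = \frac{14298}{34 - 32104} = \frac{14298}{-32070} = 14298 \left(- \frac{1}{32070}\right) = - \frac{2383}{5345}$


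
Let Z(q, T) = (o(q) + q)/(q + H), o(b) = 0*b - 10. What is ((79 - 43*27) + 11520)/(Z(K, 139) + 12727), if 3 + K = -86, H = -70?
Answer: 276607/337282 ≈ 0.82011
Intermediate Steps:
K = -89 (K = -3 - 86 = -89)
o(b) = -10 (o(b) = 0 - 10 = -10)
Z(q, T) = (-10 + q)/(-70 + q) (Z(q, T) = (-10 + q)/(q - 70) = (-10 + q)/(-70 + q))
((79 - 43*27) + 11520)/(Z(K, 139) + 12727) = ((79 - 43*27) + 11520)/((-10 - 89)/(-70 - 89) + 12727) = ((79 - 1161) + 11520)/(-99/(-159) + 12727) = (-1082 + 11520)/(-1/159*(-99) + 12727) = 10438/(33/53 + 12727) = 10438/(674564/53) = 10438*(53/674564) = 276607/337282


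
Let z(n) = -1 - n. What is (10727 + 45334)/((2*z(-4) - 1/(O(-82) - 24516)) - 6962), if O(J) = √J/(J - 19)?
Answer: 56061*(-√82 + 2476116*I)/(-17223862795*I + 6956*√82) ≈ -8.0594 + 1.7764e-13*I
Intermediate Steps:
O(J) = √J/(-19 + J)
(10727 + 45334)/((2*z(-4) - 1/(O(-82) - 24516)) - 6962) = (10727 + 45334)/((2*(-1 - 1*(-4)) - 1/(√(-82)/(-19 - 82) - 24516)) - 6962) = 56061/((2*(-1 + 4) - 1/((I*√82)/(-101) - 24516)) - 6962) = 56061/((2*3 - 1/((I*√82)*(-1/101) - 24516)) - 6962) = 56061/((6 - 1/(-I*√82/101 - 24516)) - 6962) = 56061/((6 - 1/(-24516 - I*√82/101)) - 6962) = 56061/(-6956 - 1/(-24516 - I*√82/101))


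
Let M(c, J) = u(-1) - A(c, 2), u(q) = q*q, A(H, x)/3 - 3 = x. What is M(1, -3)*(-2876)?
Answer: 40264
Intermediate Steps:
A(H, x) = 9 + 3*x
u(q) = q**2
M(c, J) = -14 (M(c, J) = (-1)**2 - (9 + 3*2) = 1 - (9 + 6) = 1 - 1*15 = 1 - 15 = -14)
M(1, -3)*(-2876) = -14*(-2876) = 40264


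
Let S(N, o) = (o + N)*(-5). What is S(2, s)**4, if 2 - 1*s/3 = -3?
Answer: 52200625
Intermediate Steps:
s = 15 (s = 6 - 3*(-3) = 6 + 9 = 15)
S(N, o) = -5*N - 5*o (S(N, o) = (N + o)*(-5) = -5*N - 5*o)
S(2, s)**4 = (-5*2 - 5*15)**4 = (-10 - 75)**4 = (-85)**4 = 52200625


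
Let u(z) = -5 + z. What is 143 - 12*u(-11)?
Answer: 335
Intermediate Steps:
143 - 12*u(-11) = 143 - 12*(-5 - 11) = 143 - 12*(-16) = 143 + 192 = 335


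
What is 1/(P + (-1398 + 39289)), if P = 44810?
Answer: 1/82701 ≈ 1.2092e-5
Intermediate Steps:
1/(P + (-1398 + 39289)) = 1/(44810 + (-1398 + 39289)) = 1/(44810 + 37891) = 1/82701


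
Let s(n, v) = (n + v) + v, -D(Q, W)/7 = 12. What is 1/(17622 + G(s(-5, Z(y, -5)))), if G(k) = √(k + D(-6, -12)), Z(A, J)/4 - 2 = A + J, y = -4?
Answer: 17622/310535029 - I*√145/310535029 ≈ 5.6747e-5 - 3.8777e-8*I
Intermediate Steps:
D(Q, W) = -84 (D(Q, W) = -7*12 = -84)
Z(A, J) = 8 + 4*A + 4*J (Z(A, J) = 8 + 4*(A + J) = 8 + (4*A + 4*J) = 8 + 4*A + 4*J)
s(n, v) = n + 2*v
G(k) = √(-84 + k) (G(k) = √(k - 84) = √(-84 + k))
1/(17622 + G(s(-5, Z(y, -5)))) = 1/(17622 + √(-84 + (-5 + 2*(8 + 4*(-4) + 4*(-5))))) = 1/(17622 + √(-84 + (-5 + 2*(8 - 16 - 20)))) = 1/(17622 + √(-84 + (-5 + 2*(-28)))) = 1/(17622 + √(-84 + (-5 - 56))) = 1/(17622 + √(-84 - 61)) = 1/(17622 + √(-145)) = 1/(17622 + I*√145)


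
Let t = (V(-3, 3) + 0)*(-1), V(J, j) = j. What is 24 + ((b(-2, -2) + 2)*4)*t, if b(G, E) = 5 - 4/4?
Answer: -48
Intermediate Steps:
b(G, E) = 4 (b(G, E) = 5 - 4/4 = 5 - 1*1 = 5 - 1 = 4)
t = -3 (t = (3 + 0)*(-1) = 3*(-1) = -3)
24 + ((b(-2, -2) + 2)*4)*t = 24 + ((4 + 2)*4)*(-3) = 24 + (6*4)*(-3) = 24 + 24*(-3) = 24 - 72 = -48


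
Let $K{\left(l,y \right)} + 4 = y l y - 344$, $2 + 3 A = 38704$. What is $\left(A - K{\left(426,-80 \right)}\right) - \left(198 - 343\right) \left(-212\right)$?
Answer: $- \frac{8231674}{3} \approx -2.7439 \cdot 10^{6}$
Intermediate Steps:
$A = \frac{38702}{3}$ ($A = - \frac{2}{3} + \frac{1}{3} \cdot 38704 = - \frac{2}{3} + \frac{38704}{3} = \frac{38702}{3} \approx 12901.0$)
$K{\left(l,y \right)} = -348 + l y^{2}$ ($K{\left(l,y \right)} = -4 + \left(y l y - 344\right) = -4 + \left(l y y - 344\right) = -4 + \left(l y^{2} - 344\right) = -4 + \left(-344 + l y^{2}\right) = -348 + l y^{2}$)
$\left(A - K{\left(426,-80 \right)}\right) - \left(198 - 343\right) \left(-212\right) = \left(\frac{38702}{3} - \left(-348 + 426 \left(-80\right)^{2}\right)\right) - \left(198 - 343\right) \left(-212\right) = \left(\frac{38702}{3} - \left(-348 + 426 \cdot 6400\right)\right) - \left(-145\right) \left(-212\right) = \left(\frac{38702}{3} - \left(-348 + 2726400\right)\right) - 30740 = \left(\frac{38702}{3} - 2726052\right) - 30740 = - \frac{8139454}{3} - 30740 = - \frac{8231674}{3}$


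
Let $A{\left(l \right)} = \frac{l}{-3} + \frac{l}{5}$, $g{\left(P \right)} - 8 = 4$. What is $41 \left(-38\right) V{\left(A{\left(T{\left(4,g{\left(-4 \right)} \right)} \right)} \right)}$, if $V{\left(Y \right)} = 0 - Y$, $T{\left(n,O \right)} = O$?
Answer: $- \frac{12464}{5} \approx -2492.8$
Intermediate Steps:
$g{\left(P \right)} = 12$ ($g{\left(P \right)} = 8 + 4 = 12$)
$A{\left(l \right)} = - \frac{2 l}{15}$ ($A{\left(l \right)} = l \left(- \frac{1}{3}\right) + l \frac{1}{5} = - \frac{l}{3} + \frac{l}{5} = - \frac{2 l}{15}$)
$V{\left(Y \right)} = - Y$
$41 \left(-38\right) V{\left(A{\left(T{\left(4,g{\left(-4 \right)} \right)} \right)} \right)} = 41 \left(-38\right) \left(- \frac{\left(-2\right) 12}{15}\right) = - 1558 \left(\left(-1\right) \left(- \frac{8}{5}\right)\right) = \left(-1558\right) \frac{8}{5} = - \frac{12464}{5}$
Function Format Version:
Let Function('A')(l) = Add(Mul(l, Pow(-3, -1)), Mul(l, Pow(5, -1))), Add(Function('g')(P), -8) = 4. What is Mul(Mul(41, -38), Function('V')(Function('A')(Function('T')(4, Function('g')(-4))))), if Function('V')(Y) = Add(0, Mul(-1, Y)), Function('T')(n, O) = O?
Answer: Rational(-12464, 5) ≈ -2492.8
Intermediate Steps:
Function('g')(P) = 12 (Function('g')(P) = Add(8, 4) = 12)
Function('A')(l) = Mul(Rational(-2, 15), l) (Function('A')(l) = Add(Mul(l, Rational(-1, 3)), Mul(l, Rational(1, 5))) = Add(Mul(Rational(-1, 3), l), Mul(Rational(1, 5), l)) = Mul(Rational(-2, 15), l))
Function('V')(Y) = Mul(-1, Y)
Mul(Mul(41, -38), Function('V')(Function('A')(Function('T')(4, Function('g')(-4))))) = Mul(Mul(41, -38), Mul(-1, Mul(Rational(-2, 15), 12))) = Mul(-1558, Mul(-1, Rational(-8, 5))) = Mul(-1558, Rational(8, 5)) = Rational(-12464, 5)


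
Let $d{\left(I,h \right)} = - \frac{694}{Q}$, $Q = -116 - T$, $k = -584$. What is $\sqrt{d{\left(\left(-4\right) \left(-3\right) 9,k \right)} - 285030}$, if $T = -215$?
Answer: $\frac{2 i \sqrt{77601326}}{33} \approx 533.89 i$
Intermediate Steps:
$Q = 99$ ($Q = -116 - -215 = -116 + 215 = 99$)
$d{\left(I,h \right)} = - \frac{694}{99}$
$\sqrt{d{\left(\left(-4\right) \left(-3\right) 9,k \right)} - 285030} = \sqrt{- \frac{694}{99} - 285030} = \sqrt{- \frac{28218664}{99}} = \frac{2 i \sqrt{77601326}}{33}$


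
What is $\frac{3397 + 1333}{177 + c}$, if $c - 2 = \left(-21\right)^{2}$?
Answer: $\frac{473}{62} \approx 7.629$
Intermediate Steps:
$c = 443$ ($c = 2 + \left(-21\right)^{2} = 2 + 441 = 443$)
$\frac{3397 + 1333}{177 + c} = \frac{3397 + 1333}{177 + 443} = \frac{4730}{620} = 4730 \cdot \frac{1}{620} = \frac{473}{62}$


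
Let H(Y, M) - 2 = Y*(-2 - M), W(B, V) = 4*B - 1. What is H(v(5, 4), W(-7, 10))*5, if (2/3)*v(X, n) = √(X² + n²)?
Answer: 10 + 405*√41/2 ≈ 1306.6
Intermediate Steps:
W(B, V) = -1 + 4*B
v(X, n) = 3*√(X² + n²)/2
H(Y, M) = 2 + Y*(-2 - M)
H(v(5, 4), W(-7, 10))*5 = (2 - 3*√(5² + 4²) - (-1 + 4*(-7))*3*√(5² + 4²)/2)*5 = (2 - 3*√(25 + 16) - (-1 - 28)*3*√(25 + 16)/2)*5 = (2 - 3*√41 - 1*(-29)*3*√41/2)*5 = (2 - 3*√41 + 87*√41/2)*5 = (2 + 81*√41/2)*5 = 10 + 405*√41/2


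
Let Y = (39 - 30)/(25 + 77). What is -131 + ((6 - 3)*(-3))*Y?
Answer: -4481/34 ≈ -131.79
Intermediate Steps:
Y = 3/34 (Y = 9/102 = 9*(1/102) = 3/34 ≈ 0.088235)
-131 + ((6 - 3)*(-3))*Y = -131 + ((6 - 3)*(-3))*(3/34) = -131 + (3*(-3))*(3/34) = -131 - 9*3/34 = -131 - 27/34 = -4481/34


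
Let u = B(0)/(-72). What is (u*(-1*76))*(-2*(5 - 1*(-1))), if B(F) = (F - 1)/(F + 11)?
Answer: 38/33 ≈ 1.1515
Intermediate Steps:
B(F) = (-1 + F)/(11 + F)
u = 1/792 (u = ((-1 + 0)/(11 + 0))/(-72) = (-1/11)*(-1/72) = ((1/11)*(-1))*(-1/72) = -1/11*(-1/72) = 1/792 ≈ 0.0012626)
(u*(-1*76))*(-2*(5 - 1*(-1))) = ((-1*76)/792)*(-2*(5 - 1*(-1))) = ((1/792)*(-76))*(-2*(5 + 1)) = -(-19)*6/99 = -19/198*(-12) = 38/33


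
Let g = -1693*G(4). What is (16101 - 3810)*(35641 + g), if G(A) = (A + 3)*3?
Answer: 1081608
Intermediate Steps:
G(A) = 9 + 3*A (G(A) = (3 + A)*3 = 9 + 3*A)
g = -35553 (g = -1693*(9 + 3*4) = -1693*(9 + 12) = -1693*21 = -35553)
(16101 - 3810)*(35641 + g) = (16101 - 3810)*(35641 - 35553) = 12291*88 = 1081608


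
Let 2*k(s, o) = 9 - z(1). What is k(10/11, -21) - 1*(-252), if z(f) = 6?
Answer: 507/2 ≈ 253.50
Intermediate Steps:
k(s, o) = 3/2 (k(s, o) = (9 - 1*6)/2 = (9 - 6)/2 = (1/2)*3 = 3/2)
k(10/11, -21) - 1*(-252) = 3/2 - 1*(-252) = 3/2 + 252 = 507/2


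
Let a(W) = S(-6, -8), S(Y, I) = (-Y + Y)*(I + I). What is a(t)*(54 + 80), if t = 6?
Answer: 0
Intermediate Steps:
S(Y, I) = 0 (S(Y, I) = 0*(2*I) = 0)
a(W) = 0
a(t)*(54 + 80) = 0*(54 + 80) = 0*134 = 0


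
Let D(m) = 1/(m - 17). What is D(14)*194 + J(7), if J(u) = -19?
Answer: -251/3 ≈ -83.667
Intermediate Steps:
D(m) = 1/(-17 + m)
D(14)*194 + J(7) = 194/(-17 + 14) - 19 = 194/(-3) - 19 = -⅓*194 - 19 = -194/3 - 19 = -251/3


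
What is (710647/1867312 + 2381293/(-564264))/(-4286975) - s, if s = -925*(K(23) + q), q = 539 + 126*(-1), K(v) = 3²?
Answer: 220401415268522853919451/564625119170019600 ≈ 3.9035e+5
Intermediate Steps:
K(v) = 9
q = 413 (q = 539 - 126 = 413)
s = -390350 (s = -925*(9 + 413) = -925*422 = -390350)
(710647/1867312 + 2381293/(-564264))/(-4286975) - s = (710647/1867312 + 2381293/(-564264))/(-4286975) - 1*(-390350) = (710647*(1/1867312) + 2381293*(-1/564264))*(-1/4286975) + 390350 = (710647/1867312 - 2381293/564264)*(-1/4286975) + 390350 = -505703059451/131707117296*(-1/4286975) + 390350 = 505703059451/564625119170019600 + 390350 = 220401415268522853919451/564625119170019600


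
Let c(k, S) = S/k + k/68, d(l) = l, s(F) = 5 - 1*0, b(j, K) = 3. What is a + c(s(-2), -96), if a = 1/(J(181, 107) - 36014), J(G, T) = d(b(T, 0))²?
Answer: -46828171/2448340 ≈ -19.126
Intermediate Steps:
s(F) = 5 (s(F) = 5 + 0 = 5)
J(G, T) = 9 (J(G, T) = 3² = 9)
c(k, S) = k/68 + S/k (c(k, S) = S/k + k*(1/68) = S/k + k/68 = k/68 + S/k)
a = -1/36005 (a = 1/(9 - 36014) = 1/(-36005) = -1/36005 ≈ -2.7774e-5)
a + c(s(-2), -96) = -1/36005 + ((1/68)*5 - 96/5) = -1/36005 + (5/68 - 96*⅕) = -1/36005 + (5/68 - 96/5) = -1/36005 - 6503/340 = -46828171/2448340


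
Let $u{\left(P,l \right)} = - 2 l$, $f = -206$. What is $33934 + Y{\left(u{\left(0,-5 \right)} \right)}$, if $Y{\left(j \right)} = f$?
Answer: $33728$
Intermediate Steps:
$Y{\left(j \right)} = -206$
$33934 + Y{\left(u{\left(0,-5 \right)} \right)} = 33934 - 206 = 33728$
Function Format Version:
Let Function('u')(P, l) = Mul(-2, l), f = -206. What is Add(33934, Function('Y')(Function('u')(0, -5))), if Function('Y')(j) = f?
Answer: 33728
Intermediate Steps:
Function('Y')(j) = -206
Add(33934, Function('Y')(Function('u')(0, -5))) = Add(33934, -206) = 33728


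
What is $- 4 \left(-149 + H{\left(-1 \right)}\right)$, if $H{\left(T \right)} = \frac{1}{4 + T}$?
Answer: $\frac{1784}{3} \approx 594.67$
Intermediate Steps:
$- 4 \left(-149 + H{\left(-1 \right)}\right) = - 4 \left(-149 + \frac{1}{4 - 1}\right) = - 4 \left(-149 + \frac{1}{3}\right) = \left(-4\right) \left(- \frac{446}{3}\right) = \frac{1784}{3}$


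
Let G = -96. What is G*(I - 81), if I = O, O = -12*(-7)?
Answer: -288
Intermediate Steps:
O = 84
I = 84
G*(I - 81) = -96*(84 - 81) = -96*3 = -288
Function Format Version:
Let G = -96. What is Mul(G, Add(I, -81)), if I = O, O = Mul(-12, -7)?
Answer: -288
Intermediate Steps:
O = 84
I = 84
Mul(G, Add(I, -81)) = Mul(-96, Add(84, -81)) = Mul(-96, 3) = -288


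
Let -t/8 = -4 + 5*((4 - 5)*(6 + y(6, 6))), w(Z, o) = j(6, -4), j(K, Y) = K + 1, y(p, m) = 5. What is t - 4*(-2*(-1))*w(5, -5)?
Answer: 416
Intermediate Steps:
j(K, Y) = 1 + K
w(Z, o) = 7 (w(Z, o) = 1 + 6 = 7)
t = 472 (t = -8*(-4 + 5*((4 - 5)*(6 + 5))) = -8*(-4 + 5*(-1*11)) = -8*(-4 + 5*(-11)) = -8*(-4 - 55) = -8*(-59) = 472)
t - 4*(-2*(-1))*w(5, -5) = 472 - 4*(-2*(-1))*7 = 472 - 8*7 = 472 - 4*14 = 472 - 56 = 416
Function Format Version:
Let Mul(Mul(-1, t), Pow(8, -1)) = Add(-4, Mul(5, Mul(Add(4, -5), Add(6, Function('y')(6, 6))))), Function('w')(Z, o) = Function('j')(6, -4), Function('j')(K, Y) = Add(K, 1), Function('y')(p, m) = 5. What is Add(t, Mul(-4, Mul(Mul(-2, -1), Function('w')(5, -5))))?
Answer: 416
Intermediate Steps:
Function('j')(K, Y) = Add(1, K)
Function('w')(Z, o) = 7 (Function('w')(Z, o) = Add(1, 6) = 7)
t = 472 (t = Mul(-8, Add(-4, Mul(5, Mul(Add(4, -5), Add(6, 5))))) = Mul(-8, Add(-4, Mul(5, Mul(-1, 11)))) = Mul(-8, Add(-4, Mul(5, -11))) = Mul(-8, Add(-4, -55)) = Mul(-8, -59) = 472)
Add(t, Mul(-4, Mul(Mul(-2, -1), Function('w')(5, -5)))) = Add(472, Mul(-4, Mul(Mul(-2, -1), 7))) = Add(472, Mul(-4, Mul(2, 7))) = Add(472, Mul(-4, 14)) = Add(472, -56) = 416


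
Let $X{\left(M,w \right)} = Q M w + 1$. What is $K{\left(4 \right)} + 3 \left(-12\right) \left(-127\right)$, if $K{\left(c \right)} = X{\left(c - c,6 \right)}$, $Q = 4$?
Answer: $4573$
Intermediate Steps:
$X{\left(M,w \right)} = 1 + 4 M w$ ($X{\left(M,w \right)} = 4 M w + 1 = 1 + 4 M w$)
$K{\left(c \right)} = 1$ ($K{\left(c \right)} = 1 + 4 \left(c - c\right) 6 = 1 + 4 \cdot 0 \cdot 6 = 1 + 0 = 1$)
$K{\left(4 \right)} + 3 \left(-12\right) \left(-127\right) = 1 + 3 \left(-12\right) \left(-127\right) = 1 - -4572 = 1 + 4572 = 4573$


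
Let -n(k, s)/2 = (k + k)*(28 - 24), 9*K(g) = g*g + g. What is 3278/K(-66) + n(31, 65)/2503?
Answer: 1086601/162695 ≈ 6.6788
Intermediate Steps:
K(g) = g/9 + g**2/9 (K(g) = (g*g + g)/9 = (g**2 + g)/9 = (g + g**2)/9 = g/9 + g**2/9)
n(k, s) = -16*k (n(k, s) = -2*(k + k)*(28 - 24) = -2*2*k*4 = -16*k)
3278/K(-66) + n(31, 65)/2503 = 3278/(((1/9)*(-66)*(1 - 66))) - 16*31/2503 = 3278/(((1/9)*(-66)*(-65))) - 496*1/2503 = 3278/(1430/3) - 496/2503 = 3278*(3/1430) - 496/2503 = 447/65 - 496/2503 = 1086601/162695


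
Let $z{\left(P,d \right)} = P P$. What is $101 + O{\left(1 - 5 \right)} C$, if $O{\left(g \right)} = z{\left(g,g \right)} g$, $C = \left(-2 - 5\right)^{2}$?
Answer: $-3035$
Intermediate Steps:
$C = 49$ ($C = \left(-7\right)^{2} = 49$)
$z{\left(P,d \right)} = P^{2}$
$O{\left(g \right)} = g^{3}$ ($O{\left(g \right)} = g^{2} g = g^{3}$)
$101 + O{\left(1 - 5 \right)} C = 101 + \left(1 - 5\right)^{3} \cdot 49 = 101 + \left(-4\right)^{3} \cdot 49 = 101 - 3136 = -3035$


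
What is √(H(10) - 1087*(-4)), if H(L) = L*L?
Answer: 4*√278 ≈ 66.693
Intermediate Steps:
H(L) = L²
√(H(10) - 1087*(-4)) = √(10² - 1087*(-4)) = √(100 + 4348) = √4448 = 4*√278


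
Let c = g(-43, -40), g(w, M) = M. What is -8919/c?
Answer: 8919/40 ≈ 222.98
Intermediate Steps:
c = -40
-8919/c = -8919/(-40) = -8919*(-1/40) = 8919/40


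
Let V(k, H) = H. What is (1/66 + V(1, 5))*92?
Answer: 15226/33 ≈ 461.39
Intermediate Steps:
(1/66 + V(1, 5))*92 = (1/66 + 5)*92 = (331/66)*92 = 15226/33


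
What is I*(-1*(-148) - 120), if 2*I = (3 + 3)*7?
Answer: 588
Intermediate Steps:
I = 21 (I = ((3 + 3)*7)/2 = (6*7)/2 = (½)*42 = 21)
I*(-1*(-148) - 120) = 21*(-1*(-148) - 120) = 21*(148 - 120) = 21*28 = 588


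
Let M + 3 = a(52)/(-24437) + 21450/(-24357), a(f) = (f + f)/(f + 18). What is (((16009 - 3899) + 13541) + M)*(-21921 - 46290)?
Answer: -12148187401961204022/6944140105 ≈ -1.7494e+9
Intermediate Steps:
a(f) = 2*f/(18 + f) (a(f) = (2*f)/(18 + f) = 2*f/(18 + f))
M = -26948201753/6944140105 (M = -3 + ((2*52/(18 + 52))/(-24437) + 21450/(-24357)) = -3 + ((2*52/70)*(-1/24437) + 21450*(-1/24357)) = -3 + ((2*52*(1/70))*(-1/24437) - 7150/8119) = -3 + ((52/35)*(-1/24437) - 7150/8119) = -3 + (-52/855295 - 7150/8119) = -3 - 6115781438/6944140105 = -26948201753/6944140105 ≈ -3.8807)
(((16009 - 3899) + 13541) + M)*(-21921 - 46290) = (((16009 - 3899) + 13541) - 26948201753/6944140105)*(-21921 - 46290) = ((12110 + 13541) - 26948201753/6944140105)*(-68211) = (25651 - 26948201753/6944140105)*(-68211) = (178097189631602/6944140105)*(-68211) = -12148187401961204022/6944140105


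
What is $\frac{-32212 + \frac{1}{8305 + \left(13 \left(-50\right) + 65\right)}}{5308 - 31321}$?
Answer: $\frac{82892213}{66940120} \approx 1.2383$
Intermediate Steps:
$\frac{-32212 + \frac{1}{8305 + \left(13 \left(-50\right) + 65\right)}}{5308 - 31321} = \frac{-32212 + \frac{1}{8305 + \left(-650 + 65\right)}}{-26013} = \left(-32212 + \frac{1}{8305 - 585}\right) \left(- \frac{1}{26013}\right) = \left(-32212 + \frac{1}{7720}\right) \left(- \frac{1}{26013}\right) = \left(- \frac{248676639}{7720}\right) \left(- \frac{1}{26013}\right) = \frac{82892213}{66940120}$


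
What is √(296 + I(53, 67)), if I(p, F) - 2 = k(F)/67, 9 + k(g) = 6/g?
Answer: 5*√53485/67 ≈ 17.259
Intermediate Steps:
k(g) = -9 + 6/g
I(p, F) = 125/67 + 6/(67*F) (I(p, F) = 2 + (-9 + 6/F)/67 = 2 + (-9 + 6/F)*(1/67) = 2 + (-9/67 + 6/(67*F)) = 125/67 + 6/(67*F))
√(296 + I(53, 67)) = √(296 + (1/67)*(6 + 125*67)/67) = √(296 + (1/67)*(1/67)*(6 + 8375)) = √(296 + (1/67)*(1/67)*8381) = √(296 + 8381/4489) = √(1337125/4489) = 5*√53485/67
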